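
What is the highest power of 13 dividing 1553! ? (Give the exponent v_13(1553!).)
v_13(1553!) = 128

Legendre's formula: v_p(n!) = Σ_{k ≥ 1} ⌊n / p^k⌋. For p = 13, n = 1553, the terms are:
  ⌊1553/13^1⌋ = ⌊1553/13⌋ = 119
  ⌊1553/13^2⌋ = ⌊1553/169⌋ = 9
(the next term ⌊1553/13^3⌋ = 0, terminating the sum). Summing: v_13(1553!) = 119 + 9 = 128.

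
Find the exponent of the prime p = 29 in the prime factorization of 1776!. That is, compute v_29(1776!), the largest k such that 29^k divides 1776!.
v_29(1776!) = 63

Legendre's formula: v_p(n!) = Σ_{k ≥ 1} ⌊n / p^k⌋. For p = 29, n = 1776, the terms are:
  ⌊1776/29^1⌋ = ⌊1776/29⌋ = 61
  ⌊1776/29^2⌋ = ⌊1776/841⌋ = 2
(the next term ⌊1776/29^3⌋ = 0, terminating the sum). Summing: v_29(1776!) = 61 + 2 = 63.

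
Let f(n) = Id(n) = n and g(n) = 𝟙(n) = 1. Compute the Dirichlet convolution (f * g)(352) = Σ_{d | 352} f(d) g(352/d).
(Id * 𝟙)(352) = 756

Divisors of 352: [1, 2, 4, 8, 11, 16, 22, 32, 44, 88, 176, 352]. For each d | 352:
  d = 1: Id(1) · 𝟙(352/1) = 1 · 1 = 1
  d = 2: Id(2) · 𝟙(352/2) = 2 · 1 = 2
  d = 4: Id(4) · 𝟙(352/4) = 4 · 1 = 4
  d = 8: Id(8) · 𝟙(352/8) = 8 · 1 = 8
  d = 11: Id(11) · 𝟙(352/11) = 11 · 1 = 11
  d = 16: Id(16) · 𝟙(352/16) = 16 · 1 = 16
  d = 22: Id(22) · 𝟙(352/22) = 22 · 1 = 22
  d = 32: Id(32) · 𝟙(352/32) = 32 · 1 = 32
  d = 44: Id(44) · 𝟙(352/44) = 44 · 1 = 44
  d = 88: Id(88) · 𝟙(352/88) = 88 · 1 = 88
  d = 176: Id(176) · 𝟙(352/176) = 176 · 1 = 176
  d = 352: Id(352) · 𝟙(352/352) = 352 · 1 = 352
Summing: (Id * 𝟙)(352) = 1 + 2 + 4 + 8 + 11 + 16 + 22 + 32 + 44 + 88 + 176 + 352 = 756.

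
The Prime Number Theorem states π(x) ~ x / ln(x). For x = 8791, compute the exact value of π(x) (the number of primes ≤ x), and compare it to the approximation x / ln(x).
π(8791) = 1095;  x/ln(x) ≈ 968.01;  relative error ≈ 11.60%.

Directly count primes up to 8791: π(8791) = 1095. The PNT approximation gives 8791/ln(8791) ≈ 8791/9.08148 ≈ 968.01. Relative error (π(x) − x/ln(x)) / π(x) ≈ 11.60%; the approximation is known to undercount slightly (Li(x) is a better estimate).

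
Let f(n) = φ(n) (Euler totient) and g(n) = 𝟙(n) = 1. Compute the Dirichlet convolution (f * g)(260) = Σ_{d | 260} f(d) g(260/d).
(φ * 𝟙)(260) = 260

Divisors of 260: [1, 2, 4, 5, 10, 13, 20, 26, 52, 65, 130, 260]. For each d | 260:
  d = 1: φ(1) · 𝟙(260/1) = 1 · 1 = 1
  d = 2: φ(2) · 𝟙(260/2) = 1 · 1 = 1
  d = 4: φ(4) · 𝟙(260/4) = 2 · 1 = 2
  d = 5: φ(5) · 𝟙(260/5) = 4 · 1 = 4
  d = 10: φ(10) · 𝟙(260/10) = 4 · 1 = 4
  d = 13: φ(13) · 𝟙(260/13) = 12 · 1 = 12
  d = 20: φ(20) · 𝟙(260/20) = 8 · 1 = 8
  d = 26: φ(26) · 𝟙(260/26) = 12 · 1 = 12
  d = 52: φ(52) · 𝟙(260/52) = 24 · 1 = 24
  d = 65: φ(65) · 𝟙(260/65) = 48 · 1 = 48
  d = 130: φ(130) · 𝟙(260/130) = 48 · 1 = 48
  d = 260: φ(260) · 𝟙(260/260) = 96 · 1 = 96
Summing: (φ * 𝟙)(260) = 1 + 1 + 2 + 4 + 4 + 12 + 8 + 12 + 24 + 48 + 48 + 96 = 260.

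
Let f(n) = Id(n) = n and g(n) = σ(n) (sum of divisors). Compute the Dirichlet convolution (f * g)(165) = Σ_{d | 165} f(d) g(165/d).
(Id * σ)(165) = 1771

Divisors of 165: [1, 3, 5, 11, 15, 33, 55, 165]. For each d | 165:
  d = 1: Id(1) · σ(165/1) = 1 · 288 = 288
  d = 3: Id(3) · σ(165/3) = 3 · 72 = 216
  d = 5: Id(5) · σ(165/5) = 5 · 48 = 240
  d = 11: Id(11) · σ(165/11) = 11 · 24 = 264
  d = 15: Id(15) · σ(165/15) = 15 · 12 = 180
  d = 33: Id(33) · σ(165/33) = 33 · 6 = 198
  d = 55: Id(55) · σ(165/55) = 55 · 4 = 220
  d = 165: Id(165) · σ(165/165) = 165 · 1 = 165
Summing: (Id * σ)(165) = 288 + 216 + 240 + 264 + 180 + 198 + 220 + 165 = 1771.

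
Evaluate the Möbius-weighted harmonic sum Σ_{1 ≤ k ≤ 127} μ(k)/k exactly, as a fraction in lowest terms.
Σ μ(k)/k = -228455996623300386843096283835194191857230682/401447693933303618909444119902604513664588524773

Values of μ(k) for 1 ≤ k ≤ 127: μ(1) = 1, μ(2) = -1, μ(3) = -1, μ(5) = -1, μ(6) = 1, μ(7) = -1, μ(10) = 1, μ(11) = -1, μ(13) = -1, μ(14) = 1, μ(15) = 1, μ(17) = -1, μ(19) = -1, μ(21) = 1, μ(22) = 1, μ(23) = -1, μ(26) = 1, μ(29) = -1, μ(30) = -1, μ(31) = -1, μ(33) = 1, μ(34) = 1, μ(35) = 1, μ(37) = -1, μ(38) = 1, μ(39) = 1, μ(41) = -1, μ(42) = -1, μ(43) = -1, μ(46) = 1, μ(47) = -1, μ(51) = 1, μ(53) = -1, μ(55) = 1, μ(57) = 1, μ(58) = 1, μ(59) = -1, μ(61) = -1, μ(62) = 1, μ(65) = 1, μ(66) = -1, μ(67) = -1, μ(69) = 1, μ(70) = -1, μ(71) = -1, μ(73) = -1, μ(74) = 1, μ(77) = 1, μ(78) = -1, μ(79) = -1, μ(82) = 1, μ(83) = -1, μ(85) = 1, μ(86) = 1, μ(87) = 1, μ(89) = -1, μ(91) = 1, μ(93) = 1, μ(94) = 1, μ(95) = 1, μ(97) = -1, μ(101) = -1, μ(102) = -1, μ(103) = -1, μ(105) = -1, μ(106) = 1, μ(107) = -1, μ(109) = -1, μ(110) = -1, μ(111) = 1, μ(113) = -1, μ(114) = -1, μ(115) = 1, μ(118) = 1, μ(119) = 1, μ(122) = 1, μ(123) = 1, μ(127) = -1, with μ = 0 on non-squarefree integers. Summing μ(k)/k for k where μ(k) ≠ 0 gives -228455996623300386843096283835194191857230682/401447693933303618909444119902604513664588524773 ≈ -0.0006. (PNT ⟺ this sum → 0 as n → ∞.)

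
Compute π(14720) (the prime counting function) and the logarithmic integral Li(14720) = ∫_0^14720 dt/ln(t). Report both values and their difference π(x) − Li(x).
π(14720) = 1722;  Li(14720) ≈ 1747.48;  π(x) − Li(x) ≈ -25.48.

Direct count of primes ≤ 14720 gives π(14720) = 1722. Numerical evaluation of the logarithmic integral gives Li(14720) ≈ 1747.48. The difference π(x) − Li(x) ≈ -25.48 is typically negative for small/moderate x (Li(x) overestimates), though Littlewood's theorem shows this sign changes infinitely often.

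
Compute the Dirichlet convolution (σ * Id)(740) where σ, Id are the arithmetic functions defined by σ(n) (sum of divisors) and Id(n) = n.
(σ * Id)(740) = 14025

Divisors of 740: [1, 2, 4, 5, 10, 20, 37, 74, 148, 185, 370, 740]. For each d | 740:
  d = 1: σ(1) · Id(740/1) = 1 · 740 = 740
  d = 2: σ(2) · Id(740/2) = 3 · 370 = 1110
  d = 4: σ(4) · Id(740/4) = 7 · 185 = 1295
  d = 5: σ(5) · Id(740/5) = 6 · 148 = 888
  d = 10: σ(10) · Id(740/10) = 18 · 74 = 1332
  d = 20: σ(20) · Id(740/20) = 42 · 37 = 1554
  d = 37: σ(37) · Id(740/37) = 38 · 20 = 760
  d = 74: σ(74) · Id(740/74) = 114 · 10 = 1140
  d = 148: σ(148) · Id(740/148) = 266 · 5 = 1330
  d = 185: σ(185) · Id(740/185) = 228 · 4 = 912
  d = 370: σ(370) · Id(740/370) = 684 · 2 = 1368
  d = 740: σ(740) · Id(740/740) = 1596 · 1 = 1596
Summing: (σ * Id)(740) = 740 + 1110 + 1295 + 888 + 1332 + 1554 + 760 + 1140 + 1330 + 912 + 1368 + 1596 = 14025.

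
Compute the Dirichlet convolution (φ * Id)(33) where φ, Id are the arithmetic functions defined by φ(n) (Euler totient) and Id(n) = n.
(φ * Id)(33) = 105

Divisors of 33: [1, 3, 11, 33]. For each d | 33:
  d = 1: φ(1) · Id(33/1) = 1 · 33 = 33
  d = 3: φ(3) · Id(33/3) = 2 · 11 = 22
  d = 11: φ(11) · Id(33/11) = 10 · 3 = 30
  d = 33: φ(33) · Id(33/33) = 20 · 1 = 20
Summing: (φ * Id)(33) = 33 + 22 + 30 + 20 = 105.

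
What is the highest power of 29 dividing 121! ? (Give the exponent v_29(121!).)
v_29(121!) = 4

Legendre's formula: v_p(n!) = Σ_{k ≥ 1} ⌊n / p^k⌋. For p = 29, n = 121, the terms are:
  ⌊121/29^1⌋ = ⌊121/29⌋ = 4
(the next term ⌊121/29^2⌋ = 0, terminating the sum). Summing: v_29(121!) = 4 = 4.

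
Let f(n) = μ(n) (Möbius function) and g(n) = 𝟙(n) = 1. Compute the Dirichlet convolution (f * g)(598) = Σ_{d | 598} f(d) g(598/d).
(μ * 𝟙)(598) = 0

Divisors of 598: [1, 2, 13, 23, 26, 46, 299, 598]. For each d | 598:
  d = 1: μ(1) · 𝟙(598/1) = 1 · 1 = 1
  d = 2: μ(2) · 𝟙(598/2) = -1 · 1 = -1
  d = 13: μ(13) · 𝟙(598/13) = -1 · 1 = -1
  d = 23: μ(23) · 𝟙(598/23) = -1 · 1 = -1
  d = 26: μ(26) · 𝟙(598/26) = 1 · 1 = 1
  d = 46: μ(46) · 𝟙(598/46) = 1 · 1 = 1
  d = 299: μ(299) · 𝟙(598/299) = 1 · 1 = 1
  d = 598: μ(598) · 𝟙(598/598) = -1 · 1 = -1
Summing: (μ * 𝟙)(598) = 1 + -1 + -1 + -1 + 1 + 1 + 1 + -1 = 0.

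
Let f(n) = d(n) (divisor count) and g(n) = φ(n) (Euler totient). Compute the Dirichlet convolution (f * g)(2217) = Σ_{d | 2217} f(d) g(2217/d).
(d * φ)(2217) = 2960

Divisors of 2217: [1, 3, 739, 2217]. For each d | 2217:
  d = 1: d(1) · φ(2217/1) = 1 · 1476 = 1476
  d = 3: d(3) · φ(2217/3) = 2 · 738 = 1476
  d = 739: d(739) · φ(2217/739) = 2 · 2 = 4
  d = 2217: d(2217) · φ(2217/2217) = 4 · 1 = 4
Summing: (d * φ)(2217) = 1476 + 1476 + 4 + 4 = 2960.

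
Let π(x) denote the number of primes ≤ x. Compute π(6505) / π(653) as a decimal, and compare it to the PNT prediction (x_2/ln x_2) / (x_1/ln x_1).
π(6505)/π(653) = 842/119 ≈ 7.0756;  PNT prediction ≈ 7.3537.

π(653) = 119 and π(6505) = 842, so π(6505)/π(653) ≈ 7.0756. The PNT-predicted ratio is (6505/ln(6505)) / (653/ln(653)) ≈ 7.3537. The two agree to within a few percent, as expected.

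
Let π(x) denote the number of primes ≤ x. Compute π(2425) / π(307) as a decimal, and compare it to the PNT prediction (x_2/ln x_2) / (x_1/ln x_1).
π(2425)/π(307) = 360/63 ≈ 5.7143;  PNT prediction ≈ 5.8043.

π(307) = 63 and π(2425) = 360, so π(2425)/π(307) ≈ 5.7143. The PNT-predicted ratio is (2425/ln(2425)) / (307/ln(307)) ≈ 5.8043. The two agree to within a few percent, as expected.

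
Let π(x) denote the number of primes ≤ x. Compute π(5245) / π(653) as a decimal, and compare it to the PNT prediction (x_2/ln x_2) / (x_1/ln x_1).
π(5245)/π(653) = 697/119 ≈ 5.8571;  PNT prediction ≈ 6.0783.

π(653) = 119 and π(5245) = 697, so π(5245)/π(653) ≈ 5.8571. The PNT-predicted ratio is (5245/ln(5245)) / (653/ln(653)) ≈ 6.0783. The two agree to within a few percent, as expected.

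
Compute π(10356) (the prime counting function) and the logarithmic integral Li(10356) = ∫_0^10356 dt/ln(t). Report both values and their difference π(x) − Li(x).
π(10356) = 1270;  Li(10356) ≈ 1284.72;  π(x) − Li(x) ≈ -14.72.

Direct count of primes ≤ 10356 gives π(10356) = 1270. Numerical evaluation of the logarithmic integral gives Li(10356) ≈ 1284.72. The difference π(x) − Li(x) ≈ -14.72 is typically negative for small/moderate x (Li(x) overestimates), though Littlewood's theorem shows this sign changes infinitely often.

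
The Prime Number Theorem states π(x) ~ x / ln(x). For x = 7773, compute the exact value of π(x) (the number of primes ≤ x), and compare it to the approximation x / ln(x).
π(7773) = 985;  x/ln(x) ≈ 867.68;  relative error ≈ 11.91%.

Directly count primes up to 7773: π(7773) = 985. The PNT approximation gives 7773/ln(7773) ≈ 7773/8.95841 ≈ 867.68. Relative error (π(x) − x/ln(x)) / π(x) ≈ 11.91%; the approximation is known to undercount slightly (Li(x) is a better estimate).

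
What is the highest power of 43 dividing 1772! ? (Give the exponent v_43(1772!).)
v_43(1772!) = 41

Legendre's formula: v_p(n!) = Σ_{k ≥ 1} ⌊n / p^k⌋. For p = 43, n = 1772, the terms are:
  ⌊1772/43^1⌋ = ⌊1772/43⌋ = 41
(the next term ⌊1772/43^2⌋ = 0, terminating the sum). Summing: v_43(1772!) = 41 = 41.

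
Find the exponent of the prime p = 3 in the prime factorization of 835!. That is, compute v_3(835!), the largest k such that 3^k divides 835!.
v_3(835!) = 414

Legendre's formula: v_p(n!) = Σ_{k ≥ 1} ⌊n / p^k⌋. For p = 3, n = 835, the terms are:
  ⌊835/3^1⌋ = ⌊835/3⌋ = 278
  ⌊835/3^2⌋ = ⌊835/9⌋ = 92
  ⌊835/3^3⌋ = ⌊835/27⌋ = 30
  ⌊835/3^4⌋ = ⌊835/81⌋ = 10
  ⌊835/3^5⌋ = ⌊835/243⌋ = 3
  ⌊835/3^6⌋ = ⌊835/729⌋ = 1
(the next term ⌊835/3^7⌋ = 0, terminating the sum). Summing: v_3(835!) = 278 + 92 + 30 + 10 + 3 + 1 = 414.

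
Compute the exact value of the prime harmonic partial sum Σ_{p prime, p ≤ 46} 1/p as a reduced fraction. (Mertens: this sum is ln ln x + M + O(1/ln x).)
Σ 1/p = 21460568175640361/13082761331670030

π(46) = 14, so the primes ≤ 46 are [2, 3, 5, 7, 11, 13, 17, 19, 23, 29, 31, 37, 41, 43]. Summing 1/p over these primes: 21460568175640361/13082761331670030 ≈ 1.6404. Mertens estimate ln ln(46) + 0.2615 ≈ 1.6040.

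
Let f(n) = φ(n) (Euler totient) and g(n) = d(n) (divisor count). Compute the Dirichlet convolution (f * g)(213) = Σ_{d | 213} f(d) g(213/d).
(φ * d)(213) = 288

Divisors of 213: [1, 3, 71, 213]. For each d | 213:
  d = 1: φ(1) · d(213/1) = 1 · 4 = 4
  d = 3: φ(3) · d(213/3) = 2 · 2 = 4
  d = 71: φ(71) · d(213/71) = 70 · 2 = 140
  d = 213: φ(213) · d(213/213) = 140 · 1 = 140
Summing: (φ * d)(213) = 4 + 4 + 140 + 140 = 288.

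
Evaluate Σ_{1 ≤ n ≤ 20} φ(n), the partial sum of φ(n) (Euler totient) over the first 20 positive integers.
Σ_{n ≤ 20} φ(n) = 128

Compute φ(n) for each 1 ≤ n ≤ 20: φ(1) = 1, φ(2) = 1, φ(3) = 2, φ(4) = 2, φ(5) = 4, φ(6) = 2, φ(7) = 6, φ(8) = 4, φ(9) = 6, φ(10) = 4, φ(11) = 10, φ(12) = 4, φ(13) = 12, φ(14) = 6, φ(15) = 8, φ(16) = 8, φ(17) = 16, φ(18) = 6, φ(19) = 18, φ(20) = 8. Summing all 20 values: 128. (Average order: Σ_{n ≤ x} φ(n) ~ (3/π²) x². For x = 20, (3/π²)·20² ≈ 121.59.)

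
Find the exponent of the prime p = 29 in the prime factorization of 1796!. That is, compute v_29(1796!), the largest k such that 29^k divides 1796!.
v_29(1796!) = 63

Legendre's formula: v_p(n!) = Σ_{k ≥ 1} ⌊n / p^k⌋. For p = 29, n = 1796, the terms are:
  ⌊1796/29^1⌋ = ⌊1796/29⌋ = 61
  ⌊1796/29^2⌋ = ⌊1796/841⌋ = 2
(the next term ⌊1796/29^3⌋ = 0, terminating the sum). Summing: v_29(1796!) = 61 + 2 = 63.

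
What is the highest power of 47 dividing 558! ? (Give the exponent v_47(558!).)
v_47(558!) = 11

Legendre's formula: v_p(n!) = Σ_{k ≥ 1} ⌊n / p^k⌋. For p = 47, n = 558, the terms are:
  ⌊558/47^1⌋ = ⌊558/47⌋ = 11
(the next term ⌊558/47^2⌋ = 0, terminating the sum). Summing: v_47(558!) = 11 = 11.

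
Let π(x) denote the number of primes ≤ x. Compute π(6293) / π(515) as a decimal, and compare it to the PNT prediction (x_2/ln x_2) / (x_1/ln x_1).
π(6293)/π(515) = 818/97 ≈ 8.4330;  PNT prediction ≈ 8.7228.

π(515) = 97 and π(6293) = 818, so π(6293)/π(515) ≈ 8.4330. The PNT-predicted ratio is (6293/ln(6293)) / (515/ln(515)) ≈ 8.7228. The two agree to within a few percent, as expected.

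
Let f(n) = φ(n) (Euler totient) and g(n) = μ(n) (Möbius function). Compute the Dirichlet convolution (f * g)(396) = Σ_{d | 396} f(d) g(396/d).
(φ * μ)(396) = 36

Divisors of 396: [1, 2, 3, 4, 6, 9, 11, 12, 18, 22, 33, 36, 44, 66, 99, 132, 198, 396]. For each d | 396:
  d = 1: φ(1) · μ(396/1) = 1 · 0 = 0
  d = 2: φ(2) · μ(396/2) = 1 · 0 = 0
  d = 3: φ(3) · μ(396/3) = 2 · 0 = 0
  d = 4: φ(4) · μ(396/4) = 2 · 0 = 0
  d = 6: φ(6) · μ(396/6) = 2 · -1 = -2
  d = 9: φ(9) · μ(396/9) = 6 · 0 = 0
  d = 11: φ(11) · μ(396/11) = 10 · 0 = 0
  d = 12: φ(12) · μ(396/12) = 4 · 1 = 4
  d = 18: φ(18) · μ(396/18) = 6 · 1 = 6
  d = 22: φ(22) · μ(396/22) = 10 · 0 = 0
  d = 33: φ(33) · μ(396/33) = 20 · 0 = 0
  d = 36: φ(36) · μ(396/36) = 12 · -1 = -12
  d = 44: φ(44) · μ(396/44) = 20 · 0 = 0
  d = 66: φ(66) · μ(396/66) = 20 · 1 = 20
  d = 99: φ(99) · μ(396/99) = 60 · 0 = 0
  d = 132: φ(132) · μ(396/132) = 40 · -1 = -40
  d = 198: φ(198) · μ(396/198) = 60 · -1 = -60
  d = 396: φ(396) · μ(396/396) = 120 · 1 = 120
Summing: (φ * μ)(396) = 0 + 0 + 0 + 0 + -2 + 0 + 0 + 4 + 6 + 0 + 0 + -12 + 0 + 20 + 0 + -40 + -60 + 120 = 36.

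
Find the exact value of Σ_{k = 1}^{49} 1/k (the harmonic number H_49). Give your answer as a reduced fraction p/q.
H_49 = 13881256687139135026631/3099044504245996706400

Direct summation: H_49 = 1 + 1/2 + ... + 1/49. The least common denominator is lcm(1, ..., 49) = 3099044504245996706400; over this denominator the numerator is 3099044504245996706400 + 1549522252122998353200 + 1033014834748665568800 + 774761126061499176600 + 619808900849199341280 + 516507417374332784400 + 442720643463713815200 + 387380563030749588300 + 344338278249555189600 + 309904450424599670640 + 281731318567817882400 + 258253708687166392200 + 238388038788153592800 + 221360321731856907600 + 206602966949733113760 + 193690281515374794150 + 182296735543882159200 + 172169139124777594800 + 163107605486631405600 + 154952225212299835320 + 147573547821237938400 + 140865659283908941200 + 134741065401999856800 + 129126854343583196100 + 123961780169839868256 + 119194019394076796400 + 114779426083185063200 + 110680160865928453800 + 106863603594689541600 + 103301483474866556880 + 99969177556322474400 + 96845140757687397075 + 93910439522605960800 + 91148367771941079600 + 88544128692742763040 + 86084569562388797400 + 83757959574216127200 + 81553802743315702800 + 79462679596051197600 + 77476112606149917660 + 75586451323073090400 + 73786773910618969200 + 72070802424325504800 + 70432829641954470600 + 68867655649911037920 + 67370532700999928400 + 65937117111616951200 + 64563427171791598050 + 63245806209101973600 = 13881256687139135026631, so H_49 = 13881256687139135026631/3099044504245996706400 (already in lowest terms) ≈ 4.47921. (The PNT-adjacent estimate ln(49) + γ ≈ 4.46904 matches within O(1/n).)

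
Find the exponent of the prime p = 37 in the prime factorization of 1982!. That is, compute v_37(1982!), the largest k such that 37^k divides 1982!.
v_37(1982!) = 54

Legendre's formula: v_p(n!) = Σ_{k ≥ 1} ⌊n / p^k⌋. For p = 37, n = 1982, the terms are:
  ⌊1982/37^1⌋ = ⌊1982/37⌋ = 53
  ⌊1982/37^2⌋ = ⌊1982/1369⌋ = 1
(the next term ⌊1982/37^3⌋ = 0, terminating the sum). Summing: v_37(1982!) = 53 + 1 = 54.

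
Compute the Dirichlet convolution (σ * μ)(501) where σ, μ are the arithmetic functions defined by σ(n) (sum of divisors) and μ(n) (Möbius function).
(σ * μ)(501) = 501

Divisors of 501: [1, 3, 167, 501]. For each d | 501:
  d = 1: σ(1) · μ(501/1) = 1 · 1 = 1
  d = 3: σ(3) · μ(501/3) = 4 · -1 = -4
  d = 167: σ(167) · μ(501/167) = 168 · -1 = -168
  d = 501: σ(501) · μ(501/501) = 672 · 1 = 672
Summing: (σ * μ)(501) = 1 + -4 + -168 + 672 = 501.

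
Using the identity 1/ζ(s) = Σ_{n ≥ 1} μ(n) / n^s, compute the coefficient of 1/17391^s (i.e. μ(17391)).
μ(17391) = 1

Factor n = 17391 = 3 · 11 · 17 · 31. μ(n) = 0 if any exponent ≥ 2 (not squarefree); otherwise μ(n) = (−1)^{ω(n)} where ω(n) is the number of distinct prime factors. Applying: μ(17391) = 1.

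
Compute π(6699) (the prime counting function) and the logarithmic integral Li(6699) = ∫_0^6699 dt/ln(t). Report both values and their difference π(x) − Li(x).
π(6699) = 863;  Li(6699) ≈ 880.25;  π(x) − Li(x) ≈ -17.25.

Direct count of primes ≤ 6699 gives π(6699) = 863. Numerical evaluation of the logarithmic integral gives Li(6699) ≈ 880.25. The difference π(x) − Li(x) ≈ -17.25 is typically negative for small/moderate x (Li(x) overestimates), though Littlewood's theorem shows this sign changes infinitely often.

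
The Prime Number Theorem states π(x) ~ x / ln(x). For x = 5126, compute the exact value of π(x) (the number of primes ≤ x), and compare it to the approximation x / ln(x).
π(5126) = 685;  x/ln(x) ≈ 600.09;  relative error ≈ 12.40%.

Directly count primes up to 5126: π(5126) = 685. The PNT approximation gives 5126/ln(5126) ≈ 5126/8.54208 ≈ 600.09. Relative error (π(x) − x/ln(x)) / π(x) ≈ 12.40%; the approximation is known to undercount slightly (Li(x) is a better estimate).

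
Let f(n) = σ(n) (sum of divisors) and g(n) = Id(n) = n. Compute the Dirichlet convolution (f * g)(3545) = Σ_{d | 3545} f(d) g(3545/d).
(σ * Id)(3545) = 15609

Divisors of 3545: [1, 5, 709, 3545]. For each d | 3545:
  d = 1: σ(1) · Id(3545/1) = 1 · 3545 = 3545
  d = 5: σ(5) · Id(3545/5) = 6 · 709 = 4254
  d = 709: σ(709) · Id(3545/709) = 710 · 5 = 3550
  d = 3545: σ(3545) · Id(3545/3545) = 4260 · 1 = 4260
Summing: (σ * Id)(3545) = 3545 + 4254 + 3550 + 4260 = 15609.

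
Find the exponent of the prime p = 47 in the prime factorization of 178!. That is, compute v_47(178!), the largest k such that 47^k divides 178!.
v_47(178!) = 3

Legendre's formula: v_p(n!) = Σ_{k ≥ 1} ⌊n / p^k⌋. For p = 47, n = 178, the terms are:
  ⌊178/47^1⌋ = ⌊178/47⌋ = 3
(the next term ⌊178/47^2⌋ = 0, terminating the sum). Summing: v_47(178!) = 3 = 3.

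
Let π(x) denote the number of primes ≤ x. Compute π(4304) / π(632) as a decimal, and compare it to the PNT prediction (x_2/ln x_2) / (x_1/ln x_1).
π(4304)/π(632) = 590/115 ≈ 5.1304;  PNT prediction ≈ 5.2487.

π(632) = 115 and π(4304) = 590, so π(4304)/π(632) ≈ 5.1304. The PNT-predicted ratio is (4304/ln(4304)) / (632/ln(632)) ≈ 5.2487. The two agree to within a few percent, as expected.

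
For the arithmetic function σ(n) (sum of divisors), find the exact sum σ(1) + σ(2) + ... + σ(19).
Σ_{n ≤ 19} σ(n) = 297

Compute σ(n) for each 1 ≤ n ≤ 19: σ(1) = 1, σ(2) = 3, σ(3) = 4, σ(4) = 7, σ(5) = 6, σ(6) = 12, σ(7) = 8, σ(8) = 15, σ(9) = 13, σ(10) = 18, σ(11) = 12, σ(12) = 28, σ(13) = 14, σ(14) = 24, σ(15) = 24, σ(16) = 31, σ(17) = 18, σ(18) = 39, σ(19) = 20. Summing all 19 values: 297. (Average order: Σ_{n ≤ x} σ(n) ~ (π²/12) x². For x = 19, (π²/12)·19² ≈ 296.91.)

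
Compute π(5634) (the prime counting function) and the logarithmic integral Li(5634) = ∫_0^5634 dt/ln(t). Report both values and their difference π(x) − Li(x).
π(5634) = 739;  Li(5634) ≈ 758.19;  π(x) − Li(x) ≈ -19.19.

Direct count of primes ≤ 5634 gives π(5634) = 739. Numerical evaluation of the logarithmic integral gives Li(5634) ≈ 758.19. The difference π(x) − Li(x) ≈ -19.19 is typically negative for small/moderate x (Li(x) overestimates), though Littlewood's theorem shows this sign changes infinitely often.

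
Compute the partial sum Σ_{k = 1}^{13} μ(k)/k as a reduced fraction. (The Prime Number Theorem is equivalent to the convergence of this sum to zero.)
Σ μ(k)/k = -2323/30030

Values of μ(k) for 1 ≤ k ≤ 13: μ(1) = 1, μ(2) = -1, μ(3) = -1, μ(5) = -1, μ(6) = 1, μ(7) = -1, μ(10) = 1, μ(11) = -1, μ(13) = -1, with μ = 0 on non-squarefree integers. Summing μ(k)/k for k where μ(k) ≠ 0 gives -2323/30030 ≈ -0.0774. (PNT ⟺ this sum → 0 as n → ∞.)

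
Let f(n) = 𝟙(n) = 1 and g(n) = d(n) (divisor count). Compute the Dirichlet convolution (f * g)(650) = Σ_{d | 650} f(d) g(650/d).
(𝟙 * d)(650) = 54

Divisors of 650: [1, 2, 5, 10, 13, 25, 26, 50, 65, 130, 325, 650]. For each d | 650:
  d = 1: 𝟙(1) · d(650/1) = 1 · 12 = 12
  d = 2: 𝟙(2) · d(650/2) = 1 · 6 = 6
  d = 5: 𝟙(5) · d(650/5) = 1 · 8 = 8
  d = 10: 𝟙(10) · d(650/10) = 1 · 4 = 4
  d = 13: 𝟙(13) · d(650/13) = 1 · 6 = 6
  d = 25: 𝟙(25) · d(650/25) = 1 · 4 = 4
  d = 26: 𝟙(26) · d(650/26) = 1 · 3 = 3
  d = 50: 𝟙(50) · d(650/50) = 1 · 2 = 2
  d = 65: 𝟙(65) · d(650/65) = 1 · 4 = 4
  d = 130: 𝟙(130) · d(650/130) = 1 · 2 = 2
  d = 325: 𝟙(325) · d(650/325) = 1 · 2 = 2
  d = 650: 𝟙(650) · d(650/650) = 1 · 1 = 1
Summing: (𝟙 * d)(650) = 12 + 6 + 8 + 4 + 6 + 4 + 3 + 2 + 4 + 2 + 2 + 1 = 54.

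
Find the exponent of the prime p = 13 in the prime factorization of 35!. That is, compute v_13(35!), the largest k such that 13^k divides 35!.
v_13(35!) = 2

Legendre's formula: v_p(n!) = Σ_{k ≥ 1} ⌊n / p^k⌋. For p = 13, n = 35, the terms are:
  ⌊35/13^1⌋ = ⌊35/13⌋ = 2
(the next term ⌊35/13^2⌋ = 0, terminating the sum). Summing: v_13(35!) = 2 = 2.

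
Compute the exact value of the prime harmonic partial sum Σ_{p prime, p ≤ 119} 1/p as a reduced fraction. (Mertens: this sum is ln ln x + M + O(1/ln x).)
Σ 1/p = 58472171373748331322981543916880425472323867753/31610054640417607788145206291543662493274686990

π(119) = 30, so the primes ≤ 119 are [2, 3, 5, 7, 11, 13, 17, 19, 23, 29, 31, 37, 41, 43, 47, 53, 59, 61, 67, 71, 73, 79, 83, 89, 97, 101, 103, 107, 109, 113]. Summing 1/p over these primes: 58472171373748331322981543916880425472323867753/31610054640417607788145206291543662493274686990 ≈ 1.8498. Mertens estimate ln ln(119) + 0.2615 ≈ 1.8258.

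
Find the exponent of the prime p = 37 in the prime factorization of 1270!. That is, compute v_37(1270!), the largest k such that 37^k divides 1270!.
v_37(1270!) = 34

Legendre's formula: v_p(n!) = Σ_{k ≥ 1} ⌊n / p^k⌋. For p = 37, n = 1270, the terms are:
  ⌊1270/37^1⌋ = ⌊1270/37⌋ = 34
(the next term ⌊1270/37^2⌋ = 0, terminating the sum). Summing: v_37(1270!) = 34 = 34.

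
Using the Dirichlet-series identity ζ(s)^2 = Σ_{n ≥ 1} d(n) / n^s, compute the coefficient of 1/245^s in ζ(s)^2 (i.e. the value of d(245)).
d(245) = 6

ζ(s)^2 = (Σ 1/m^s)(Σ 1/k^s). The coefficient of 1/n^s in the product is the number of ordered pairs (m, k) with mk = n, which equals d(n). For n = 245, divisors are [1, 5, 7, 35, 49, 245], so d(245) = 6.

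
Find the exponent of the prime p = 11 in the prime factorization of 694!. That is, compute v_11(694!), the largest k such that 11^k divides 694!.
v_11(694!) = 68

Legendre's formula: v_p(n!) = Σ_{k ≥ 1} ⌊n / p^k⌋. For p = 11, n = 694, the terms are:
  ⌊694/11^1⌋ = ⌊694/11⌋ = 63
  ⌊694/11^2⌋ = ⌊694/121⌋ = 5
(the next term ⌊694/11^3⌋ = 0, terminating the sum). Summing: v_11(694!) = 63 + 5 = 68.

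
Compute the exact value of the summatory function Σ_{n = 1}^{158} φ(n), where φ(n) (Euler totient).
Σ_{n ≤ 158} φ(n) = 7638

Compute φ(n) for each 1 ≤ n ≤ 158: φ(1) = 1, φ(2) = 1, φ(3) = 2, φ(4) = 2, φ(5) = 4, φ(6) = 2, φ(7) = 6, φ(8) = 4, φ(9) = 6, φ(10) = 4, φ(11) = 10, φ(12) = 4, φ(13) = 12, φ(14) = 6, φ(15) = 8, φ(16) = 8, φ(17) = 16, φ(18) = 6, φ(19) = 18, φ(20) = 8, φ(21) = 12, φ(22) = 10, φ(23) = 22, φ(24) = 8, φ(25) = 20, φ(26) = 12, φ(27) = 18, φ(28) = 12, φ(29) = 28, φ(30) = 8, φ(31) = 30, φ(32) = 16, φ(33) = 20, φ(34) = 16, φ(35) = 24, φ(36) = 12, φ(37) = 36, φ(38) = 18, φ(39) = 24, φ(40) = 16, φ(41) = 40, φ(42) = 12, φ(43) = 42, φ(44) = 20, φ(45) = 24, φ(46) = 22, φ(47) = 46, φ(48) = 16, φ(49) = 42, φ(50) = 20, φ(51) = 32, φ(52) = 24, φ(53) = 52, φ(54) = 18, φ(55) = 40, φ(56) = 24, φ(57) = 36, φ(58) = 28, φ(59) = 58, φ(60) = 16, φ(61) = 60, φ(62) = 30, φ(63) = 36, φ(64) = 32, φ(65) = 48, φ(66) = 20, φ(67) = 66, φ(68) = 32, φ(69) = 44, φ(70) = 24, φ(71) = 70, φ(72) = 24, φ(73) = 72, φ(74) = 36, φ(75) = 40, φ(76) = 36, φ(77) = 60, φ(78) = 24, φ(79) = 78, φ(80) = 32, φ(81) = 54, φ(82) = 40, φ(83) = 82, φ(84) = 24, φ(85) = 64, φ(86) = 42, φ(87) = 56, φ(88) = 40, φ(89) = 88, φ(90) = 24, φ(91) = 72, φ(92) = 44, φ(93) = 60, φ(94) = 46, φ(95) = 72, φ(96) = 32, φ(97) = 96, φ(98) = 42, φ(99) = 60, φ(100) = 40, φ(101) = 100, φ(102) = 32, φ(103) = 102, φ(104) = 48, φ(105) = 48, φ(106) = 52, φ(107) = 106, φ(108) = 36, φ(109) = 108, φ(110) = 40, φ(111) = 72, φ(112) = 48, φ(113) = 112, φ(114) = 36, φ(115) = 88, φ(116) = 56, φ(117) = 72, φ(118) = 58, φ(119) = 96, φ(120) = 32, φ(121) = 110, φ(122) = 60, φ(123) = 80, φ(124) = 60, φ(125) = 100, φ(126) = 36, φ(127) = 126, φ(128) = 64, φ(129) = 84, φ(130) = 48, φ(131) = 130, φ(132) = 40, φ(133) = 108, φ(134) = 66, φ(135) = 72, φ(136) = 64, φ(137) = 136, φ(138) = 44, φ(139) = 138, φ(140) = 48, φ(141) = 92, φ(142) = 70, φ(143) = 120, φ(144) = 48, φ(145) = 112, φ(146) = 72, φ(147) = 84, φ(148) = 72, φ(149) = 148, φ(150) = 40, φ(151) = 150, φ(152) = 72, φ(153) = 96, φ(154) = 60, φ(155) = 120, φ(156) = 48, φ(157) = 156, φ(158) = 78. Summing all 158 values: 7638. (Average order: Σ_{n ≤ x} φ(n) ~ (3/π²) x². For x = 158, (3/π²)·158² ≈ 7588.15.)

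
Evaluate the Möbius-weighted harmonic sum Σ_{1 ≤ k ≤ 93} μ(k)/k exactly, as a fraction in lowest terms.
Σ μ(k)/k = 160646574025887074368700140133097/7922913965448516923550179200452770

Values of μ(k) for 1 ≤ k ≤ 93: μ(1) = 1, μ(2) = -1, μ(3) = -1, μ(5) = -1, μ(6) = 1, μ(7) = -1, μ(10) = 1, μ(11) = -1, μ(13) = -1, μ(14) = 1, μ(15) = 1, μ(17) = -1, μ(19) = -1, μ(21) = 1, μ(22) = 1, μ(23) = -1, μ(26) = 1, μ(29) = -1, μ(30) = -1, μ(31) = -1, μ(33) = 1, μ(34) = 1, μ(35) = 1, μ(37) = -1, μ(38) = 1, μ(39) = 1, μ(41) = -1, μ(42) = -1, μ(43) = -1, μ(46) = 1, μ(47) = -1, μ(51) = 1, μ(53) = -1, μ(55) = 1, μ(57) = 1, μ(58) = 1, μ(59) = -1, μ(61) = -1, μ(62) = 1, μ(65) = 1, μ(66) = -1, μ(67) = -1, μ(69) = 1, μ(70) = -1, μ(71) = -1, μ(73) = -1, μ(74) = 1, μ(77) = 1, μ(78) = -1, μ(79) = -1, μ(82) = 1, μ(83) = -1, μ(85) = 1, μ(86) = 1, μ(87) = 1, μ(89) = -1, μ(91) = 1, μ(93) = 1, with μ = 0 on non-squarefree integers. Summing μ(k)/k for k where μ(k) ≠ 0 gives 160646574025887074368700140133097/7922913965448516923550179200452770 ≈ 0.0203. (PNT ⟺ this sum → 0 as n → ∞.)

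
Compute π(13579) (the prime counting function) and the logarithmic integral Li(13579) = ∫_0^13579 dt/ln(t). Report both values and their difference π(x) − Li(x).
π(13579) = 1606;  Li(13579) ≈ 1628.09;  π(x) − Li(x) ≈ -22.09.

Direct count of primes ≤ 13579 gives π(13579) = 1606. Numerical evaluation of the logarithmic integral gives Li(13579) ≈ 1628.09. The difference π(x) − Li(x) ≈ -22.09 is typically negative for small/moderate x (Li(x) overestimates), though Littlewood's theorem shows this sign changes infinitely often.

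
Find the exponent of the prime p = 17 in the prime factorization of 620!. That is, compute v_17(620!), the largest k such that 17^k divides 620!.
v_17(620!) = 38

Legendre's formula: v_p(n!) = Σ_{k ≥ 1} ⌊n / p^k⌋. For p = 17, n = 620, the terms are:
  ⌊620/17^1⌋ = ⌊620/17⌋ = 36
  ⌊620/17^2⌋ = ⌊620/289⌋ = 2
(the next term ⌊620/17^3⌋ = 0, terminating the sum). Summing: v_17(620!) = 36 + 2 = 38.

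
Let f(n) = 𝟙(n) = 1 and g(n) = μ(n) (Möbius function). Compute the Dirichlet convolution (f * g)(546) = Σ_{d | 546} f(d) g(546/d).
(𝟙 * μ)(546) = 0

Divisors of 546: [1, 2, 3, 6, 7, 13, 14, 21, 26, 39, 42, 78, 91, 182, 273, 546]. For each d | 546:
  d = 1: 𝟙(1) · μ(546/1) = 1 · 1 = 1
  d = 2: 𝟙(2) · μ(546/2) = 1 · -1 = -1
  d = 3: 𝟙(3) · μ(546/3) = 1 · -1 = -1
  d = 6: 𝟙(6) · μ(546/6) = 1 · 1 = 1
  d = 7: 𝟙(7) · μ(546/7) = 1 · -1 = -1
  d = 13: 𝟙(13) · μ(546/13) = 1 · -1 = -1
  d = 14: 𝟙(14) · μ(546/14) = 1 · 1 = 1
  d = 21: 𝟙(21) · μ(546/21) = 1 · 1 = 1
  d = 26: 𝟙(26) · μ(546/26) = 1 · 1 = 1
  d = 39: 𝟙(39) · μ(546/39) = 1 · 1 = 1
  d = 42: 𝟙(42) · μ(546/42) = 1 · -1 = -1
  d = 78: 𝟙(78) · μ(546/78) = 1 · -1 = -1
  d = 91: 𝟙(91) · μ(546/91) = 1 · 1 = 1
  d = 182: 𝟙(182) · μ(546/182) = 1 · -1 = -1
  d = 273: 𝟙(273) · μ(546/273) = 1 · -1 = -1
  d = 546: 𝟙(546) · μ(546/546) = 1 · 1 = 1
Summing: (𝟙 * μ)(546) = 1 + -1 + -1 + 1 + -1 + -1 + 1 + 1 + 1 + 1 + -1 + -1 + 1 + -1 + -1 + 1 = 0.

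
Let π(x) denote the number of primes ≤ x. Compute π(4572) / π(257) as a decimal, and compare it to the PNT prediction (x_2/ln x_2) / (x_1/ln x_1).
π(4572)/π(257) = 619/55 ≈ 11.2545;  PNT prediction ≈ 11.7134.

π(257) = 55 and π(4572) = 619, so π(4572)/π(257) ≈ 11.2545. The PNT-predicted ratio is (4572/ln(4572)) / (257/ln(257)) ≈ 11.7134. The two agree to within a few percent, as expected.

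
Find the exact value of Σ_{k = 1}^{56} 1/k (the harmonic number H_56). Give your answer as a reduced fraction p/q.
H_56 = 252476961434436524654789/54749786241679275146400

Direct summation: H_56 = 1 + 1/2 + ... + 1/56. The least common denominator is lcm(1, ..., 56) = 164249358725037825439200; over this denominator the numerator is 164249358725037825439200 + 82124679362518912719600 + 54749786241679275146400 + 41062339681259456359800 + 32849871745007565087840 + 27374893120839637573200 + 23464194103576832205600 + 20531169840629728179900 + 18249928747226425048800 + 16424935872503782543920 + 14931759884094347767200 + 13687446560419818786600 + 12634566055772140418400 + 11732097051788416102800 + 10949957248335855029280 + 10265584920314864089950 + 9661726983825754437600 + 9124964373613212524400 + 8644703090791464496800 + 8212467936251891271960 + 7821398034525610735200 + 7465879942047173883600 + 7141276466305992410400 + 6843723280209909393300 + 6569974349001513017568 + 6317283027886070209200 + 6083309582408808349600 + 5866048525894208051400 + 5663770990518545704800 + 5474978624167927514640 + 5298366410485091143200 + 5132792460157432044975 + 4977253294698115922400 + 4830863491912877218800 + 4692838820715366441120 + 4562482186806606262200 + 4439171857433454741600 + 4322351545395732248400 + 4211522018590713472800 + 4106233968125945635980 + 4006081920122873791200 + 3910699017262805367600 + 3819752528489251754400 + 3732939971023586941800 + 3649985749445285009760 + 3570638233152996205200 + 3494667206915698413600 + 3421861640104954696650 + 3352027729082404600800 + 3284987174500756508784 + 3220575661275251479200 + 3158641513943035104600 + 3099044504245996706400 + 3041654791204404174800 + 2986351976818869553440 + 2933024262947104025700 = 757430884303309573964367, so H_56 = 757430884303309573964367/164249358725037825439200; reducing by gcd(757430884303309573964367, 164249358725037825439200) = 3 gives 252476961434436524654789/54749786241679275146400 ≈ 4.61147. (The PNT-adjacent estimate ln(56) + γ ≈ 4.60257 matches within O(1/n).)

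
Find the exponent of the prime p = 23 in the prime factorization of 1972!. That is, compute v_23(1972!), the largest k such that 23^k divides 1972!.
v_23(1972!) = 88

Legendre's formula: v_p(n!) = Σ_{k ≥ 1} ⌊n / p^k⌋. For p = 23, n = 1972, the terms are:
  ⌊1972/23^1⌋ = ⌊1972/23⌋ = 85
  ⌊1972/23^2⌋ = ⌊1972/529⌋ = 3
(the next term ⌊1972/23^3⌋ = 0, terminating the sum). Summing: v_23(1972!) = 85 + 3 = 88.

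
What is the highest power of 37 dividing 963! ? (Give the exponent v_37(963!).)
v_37(963!) = 26

Legendre's formula: v_p(n!) = Σ_{k ≥ 1} ⌊n / p^k⌋. For p = 37, n = 963, the terms are:
  ⌊963/37^1⌋ = ⌊963/37⌋ = 26
(the next term ⌊963/37^2⌋ = 0, terminating the sum). Summing: v_37(963!) = 26 = 26.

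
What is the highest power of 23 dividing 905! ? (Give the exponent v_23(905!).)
v_23(905!) = 40

Legendre's formula: v_p(n!) = Σ_{k ≥ 1} ⌊n / p^k⌋. For p = 23, n = 905, the terms are:
  ⌊905/23^1⌋ = ⌊905/23⌋ = 39
  ⌊905/23^2⌋ = ⌊905/529⌋ = 1
(the next term ⌊905/23^3⌋ = 0, terminating the sum). Summing: v_23(905!) = 39 + 1 = 40.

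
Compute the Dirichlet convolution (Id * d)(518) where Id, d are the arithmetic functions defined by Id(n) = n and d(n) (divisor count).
(Id * d)(518) = 1404

Divisors of 518: [1, 2, 7, 14, 37, 74, 259, 518]. For each d | 518:
  d = 1: Id(1) · d(518/1) = 1 · 8 = 8
  d = 2: Id(2) · d(518/2) = 2 · 4 = 8
  d = 7: Id(7) · d(518/7) = 7 · 4 = 28
  d = 14: Id(14) · d(518/14) = 14 · 2 = 28
  d = 37: Id(37) · d(518/37) = 37 · 4 = 148
  d = 74: Id(74) · d(518/74) = 74 · 2 = 148
  d = 259: Id(259) · d(518/259) = 259 · 2 = 518
  d = 518: Id(518) · d(518/518) = 518 · 1 = 518
Summing: (Id * d)(518) = 8 + 8 + 28 + 28 + 148 + 148 + 518 + 518 = 1404.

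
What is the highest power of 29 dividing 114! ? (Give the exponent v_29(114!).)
v_29(114!) = 3

Legendre's formula: v_p(n!) = Σ_{k ≥ 1} ⌊n / p^k⌋. For p = 29, n = 114, the terms are:
  ⌊114/29^1⌋ = ⌊114/29⌋ = 3
(the next term ⌊114/29^2⌋ = 0, terminating the sum). Summing: v_29(114!) = 3 = 3.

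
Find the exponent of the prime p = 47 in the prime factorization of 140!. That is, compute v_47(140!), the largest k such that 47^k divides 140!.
v_47(140!) = 2

Legendre's formula: v_p(n!) = Σ_{k ≥ 1} ⌊n / p^k⌋. For p = 47, n = 140, the terms are:
  ⌊140/47^1⌋ = ⌊140/47⌋ = 2
(the next term ⌊140/47^2⌋ = 0, terminating the sum). Summing: v_47(140!) = 2 = 2.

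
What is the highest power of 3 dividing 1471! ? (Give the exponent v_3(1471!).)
v_3(1471!) = 733

Legendre's formula: v_p(n!) = Σ_{k ≥ 1} ⌊n / p^k⌋. For p = 3, n = 1471, the terms are:
  ⌊1471/3^1⌋ = ⌊1471/3⌋ = 490
  ⌊1471/3^2⌋ = ⌊1471/9⌋ = 163
  ⌊1471/3^3⌋ = ⌊1471/27⌋ = 54
  ⌊1471/3^4⌋ = ⌊1471/81⌋ = 18
  ⌊1471/3^5⌋ = ⌊1471/243⌋ = 6
  ⌊1471/3^6⌋ = ⌊1471/729⌋ = 2
(the next term ⌊1471/3^7⌋ = 0, terminating the sum). Summing: v_3(1471!) = 490 + 163 + 54 + 18 + 6 + 2 = 733.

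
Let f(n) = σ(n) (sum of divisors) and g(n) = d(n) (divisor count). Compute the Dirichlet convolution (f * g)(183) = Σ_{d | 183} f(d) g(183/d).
(σ * d)(183) = 384

Divisors of 183: [1, 3, 61, 183]. For each d | 183:
  d = 1: σ(1) · d(183/1) = 1 · 4 = 4
  d = 3: σ(3) · d(183/3) = 4 · 2 = 8
  d = 61: σ(61) · d(183/61) = 62 · 2 = 124
  d = 183: σ(183) · d(183/183) = 248 · 1 = 248
Summing: (σ * d)(183) = 4 + 8 + 124 + 248 = 384.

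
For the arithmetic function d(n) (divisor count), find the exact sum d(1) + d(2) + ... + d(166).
Σ_{n ≤ 166} d(n) = 876

Compute d(n) for each 1 ≤ n ≤ 166: d(1) = 1, d(2) = 2, d(3) = 2, d(4) = 3, d(5) = 2, d(6) = 4, d(7) = 2, d(8) = 4, d(9) = 3, d(10) = 4, d(11) = 2, d(12) = 6, d(13) = 2, d(14) = 4, d(15) = 4, d(16) = 5, d(17) = 2, d(18) = 6, d(19) = 2, d(20) = 6, d(21) = 4, d(22) = 4, d(23) = 2, d(24) = 8, d(25) = 3, d(26) = 4, d(27) = 4, d(28) = 6, d(29) = 2, d(30) = 8, d(31) = 2, d(32) = 6, d(33) = 4, d(34) = 4, d(35) = 4, d(36) = 9, d(37) = 2, d(38) = 4, d(39) = 4, d(40) = 8, d(41) = 2, d(42) = 8, d(43) = 2, d(44) = 6, d(45) = 6, d(46) = 4, d(47) = 2, d(48) = 10, d(49) = 3, d(50) = 6, d(51) = 4, d(52) = 6, d(53) = 2, d(54) = 8, d(55) = 4, d(56) = 8, d(57) = 4, d(58) = 4, d(59) = 2, d(60) = 12, d(61) = 2, d(62) = 4, d(63) = 6, d(64) = 7, d(65) = 4, d(66) = 8, d(67) = 2, d(68) = 6, d(69) = 4, d(70) = 8, d(71) = 2, d(72) = 12, d(73) = 2, d(74) = 4, d(75) = 6, d(76) = 6, d(77) = 4, d(78) = 8, d(79) = 2, d(80) = 10, d(81) = 5, d(82) = 4, d(83) = 2, d(84) = 12, d(85) = 4, d(86) = 4, d(87) = 4, d(88) = 8, d(89) = 2, d(90) = 12, d(91) = 4, d(92) = 6, d(93) = 4, d(94) = 4, d(95) = 4, d(96) = 12, d(97) = 2, d(98) = 6, d(99) = 6, d(100) = 9, d(101) = 2, d(102) = 8, d(103) = 2, d(104) = 8, d(105) = 8, d(106) = 4, d(107) = 2, d(108) = 12, d(109) = 2, d(110) = 8, d(111) = 4, d(112) = 10, d(113) = 2, d(114) = 8, d(115) = 4, d(116) = 6, d(117) = 6, d(118) = 4, d(119) = 4, d(120) = 16, d(121) = 3, d(122) = 4, d(123) = 4, d(124) = 6, d(125) = 4, d(126) = 12, d(127) = 2, d(128) = 8, d(129) = 4, d(130) = 8, d(131) = 2, d(132) = 12, d(133) = 4, d(134) = 4, d(135) = 8, d(136) = 8, d(137) = 2, d(138) = 8, d(139) = 2, d(140) = 12, d(141) = 4, d(142) = 4, d(143) = 4, d(144) = 15, d(145) = 4, d(146) = 4, d(147) = 6, d(148) = 6, d(149) = 2, d(150) = 12, d(151) = 2, d(152) = 8, d(153) = 6, d(154) = 8, d(155) = 4, d(156) = 12, d(157) = 2, d(158) = 4, d(159) = 4, d(160) = 12, d(161) = 4, d(162) = 10, d(163) = 2, d(164) = 6, d(165) = 8, d(166) = 4. Summing all 166 values: 876. (Dirichlet's divisor formula: Σ_{n ≤ x} d(n) = x ln(x) + (2γ − 1) x + O(√x). For x = 166, the asymptotic estimate is ≈ 874.23.)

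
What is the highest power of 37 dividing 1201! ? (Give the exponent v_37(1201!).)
v_37(1201!) = 32

Legendre's formula: v_p(n!) = Σ_{k ≥ 1} ⌊n / p^k⌋. For p = 37, n = 1201, the terms are:
  ⌊1201/37^1⌋ = ⌊1201/37⌋ = 32
(the next term ⌊1201/37^2⌋ = 0, terminating the sum). Summing: v_37(1201!) = 32 = 32.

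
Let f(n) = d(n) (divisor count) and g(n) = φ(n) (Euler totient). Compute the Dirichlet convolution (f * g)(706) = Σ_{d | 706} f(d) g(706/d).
(d * φ)(706) = 1062

Divisors of 706: [1, 2, 353, 706]. For each d | 706:
  d = 1: d(1) · φ(706/1) = 1 · 352 = 352
  d = 2: d(2) · φ(706/2) = 2 · 352 = 704
  d = 353: d(353) · φ(706/353) = 2 · 1 = 2
  d = 706: d(706) · φ(706/706) = 4 · 1 = 4
Summing: (d * φ)(706) = 352 + 704 + 2 + 4 = 1062.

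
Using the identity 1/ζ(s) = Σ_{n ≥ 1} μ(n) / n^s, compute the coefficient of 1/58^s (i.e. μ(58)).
μ(58) = 1

Factor n = 58 = 2 · 29. μ(n) = 0 if any exponent ≥ 2 (not squarefree); otherwise μ(n) = (−1)^{ω(n)} where ω(n) is the number of distinct prime factors. Applying: μ(58) = 1.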